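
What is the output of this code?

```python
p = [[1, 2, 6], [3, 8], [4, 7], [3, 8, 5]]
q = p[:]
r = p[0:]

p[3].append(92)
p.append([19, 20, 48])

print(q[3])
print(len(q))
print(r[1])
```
[3, 8, 5, 92]
4
[3, 8]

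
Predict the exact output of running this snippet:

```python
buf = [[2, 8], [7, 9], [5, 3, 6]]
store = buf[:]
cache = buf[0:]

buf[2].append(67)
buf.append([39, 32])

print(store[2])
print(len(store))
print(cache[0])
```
[5, 3, 6, 67]
3
[2, 8]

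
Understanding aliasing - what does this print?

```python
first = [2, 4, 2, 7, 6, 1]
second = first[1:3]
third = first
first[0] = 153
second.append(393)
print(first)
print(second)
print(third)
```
[153, 4, 2, 7, 6, 1]
[4, 2, 393]
[153, 4, 2, 7, 6, 1]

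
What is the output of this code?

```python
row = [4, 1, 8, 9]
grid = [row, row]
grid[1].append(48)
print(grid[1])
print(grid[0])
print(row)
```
[4, 1, 8, 9, 48]
[4, 1, 8, 9, 48]
[4, 1, 8, 9, 48]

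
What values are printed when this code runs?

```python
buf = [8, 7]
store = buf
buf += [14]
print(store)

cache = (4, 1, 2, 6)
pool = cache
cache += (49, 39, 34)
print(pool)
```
[8, 7, 14]
(4, 1, 2, 6)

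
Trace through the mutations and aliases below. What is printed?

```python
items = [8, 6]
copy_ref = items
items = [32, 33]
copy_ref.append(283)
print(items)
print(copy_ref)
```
[32, 33]
[8, 6, 283]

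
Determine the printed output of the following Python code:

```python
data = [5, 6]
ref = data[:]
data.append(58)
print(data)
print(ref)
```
[5, 6, 58]
[5, 6]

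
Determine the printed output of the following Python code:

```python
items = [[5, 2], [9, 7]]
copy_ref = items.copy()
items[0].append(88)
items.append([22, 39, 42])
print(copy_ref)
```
[[5, 2, 88], [9, 7]]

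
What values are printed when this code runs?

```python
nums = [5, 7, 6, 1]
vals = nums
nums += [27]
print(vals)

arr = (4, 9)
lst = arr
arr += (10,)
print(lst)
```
[5, 7, 6, 1, 27]
(4, 9)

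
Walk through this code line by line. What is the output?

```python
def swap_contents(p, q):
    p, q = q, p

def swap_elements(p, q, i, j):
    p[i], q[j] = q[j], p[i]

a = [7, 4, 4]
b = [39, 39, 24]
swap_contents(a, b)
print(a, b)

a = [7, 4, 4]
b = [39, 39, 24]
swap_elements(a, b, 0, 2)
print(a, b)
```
[7, 4, 4] [39, 39, 24]
[24, 4, 4] [39, 39, 7]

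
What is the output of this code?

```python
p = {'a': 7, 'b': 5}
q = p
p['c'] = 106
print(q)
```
{'a': 7, 'b': 5, 'c': 106}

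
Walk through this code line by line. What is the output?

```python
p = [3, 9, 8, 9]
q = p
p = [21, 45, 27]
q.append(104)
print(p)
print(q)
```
[21, 45, 27]
[3, 9, 8, 9, 104]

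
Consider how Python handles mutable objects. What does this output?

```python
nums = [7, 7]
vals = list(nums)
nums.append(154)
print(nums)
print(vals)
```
[7, 7, 154]
[7, 7]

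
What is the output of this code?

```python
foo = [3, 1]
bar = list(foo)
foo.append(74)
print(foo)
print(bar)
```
[3, 1, 74]
[3, 1]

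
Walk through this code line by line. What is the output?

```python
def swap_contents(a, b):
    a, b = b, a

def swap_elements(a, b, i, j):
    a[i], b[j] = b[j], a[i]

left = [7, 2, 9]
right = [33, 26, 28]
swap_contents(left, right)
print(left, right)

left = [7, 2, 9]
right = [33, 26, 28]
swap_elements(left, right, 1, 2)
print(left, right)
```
[7, 2, 9] [33, 26, 28]
[7, 28, 9] [33, 26, 2]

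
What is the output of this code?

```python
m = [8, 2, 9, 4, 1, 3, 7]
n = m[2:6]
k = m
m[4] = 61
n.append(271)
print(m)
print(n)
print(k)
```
[8, 2, 9, 4, 61, 3, 7]
[9, 4, 1, 3, 271]
[8, 2, 9, 4, 61, 3, 7]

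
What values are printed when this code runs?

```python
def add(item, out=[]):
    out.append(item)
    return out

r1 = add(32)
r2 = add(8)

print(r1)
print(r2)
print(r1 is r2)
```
[32, 8]
[32, 8]
True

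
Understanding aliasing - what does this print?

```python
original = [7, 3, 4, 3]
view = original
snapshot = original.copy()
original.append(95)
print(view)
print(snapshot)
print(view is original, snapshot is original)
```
[7, 3, 4, 3, 95]
[7, 3, 4, 3]
True False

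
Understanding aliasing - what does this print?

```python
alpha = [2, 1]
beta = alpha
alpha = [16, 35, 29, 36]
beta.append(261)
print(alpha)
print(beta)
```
[16, 35, 29, 36]
[2, 1, 261]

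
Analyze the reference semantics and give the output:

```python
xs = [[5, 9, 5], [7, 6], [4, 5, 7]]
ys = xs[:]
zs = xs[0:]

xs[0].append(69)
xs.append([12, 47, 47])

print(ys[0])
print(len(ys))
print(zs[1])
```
[5, 9, 5, 69]
3
[7, 6]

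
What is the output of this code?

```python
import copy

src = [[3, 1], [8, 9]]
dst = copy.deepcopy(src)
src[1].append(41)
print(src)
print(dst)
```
[[3, 1], [8, 9, 41]]
[[3, 1], [8, 9]]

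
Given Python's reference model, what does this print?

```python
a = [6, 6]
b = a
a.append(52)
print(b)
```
[6, 6, 52]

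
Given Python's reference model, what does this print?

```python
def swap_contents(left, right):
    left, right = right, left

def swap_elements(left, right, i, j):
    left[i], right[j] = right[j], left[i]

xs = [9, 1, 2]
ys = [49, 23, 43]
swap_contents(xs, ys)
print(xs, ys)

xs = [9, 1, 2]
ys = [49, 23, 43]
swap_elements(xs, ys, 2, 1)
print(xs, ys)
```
[9, 1, 2] [49, 23, 43]
[9, 1, 23] [49, 2, 43]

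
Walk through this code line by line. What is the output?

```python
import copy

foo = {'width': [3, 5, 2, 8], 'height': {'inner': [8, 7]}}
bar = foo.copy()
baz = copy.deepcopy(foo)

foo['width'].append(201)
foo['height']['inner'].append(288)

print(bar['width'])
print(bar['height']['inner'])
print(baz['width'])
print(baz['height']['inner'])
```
[3, 5, 2, 8, 201]
[8, 7, 288]
[3, 5, 2, 8]
[8, 7]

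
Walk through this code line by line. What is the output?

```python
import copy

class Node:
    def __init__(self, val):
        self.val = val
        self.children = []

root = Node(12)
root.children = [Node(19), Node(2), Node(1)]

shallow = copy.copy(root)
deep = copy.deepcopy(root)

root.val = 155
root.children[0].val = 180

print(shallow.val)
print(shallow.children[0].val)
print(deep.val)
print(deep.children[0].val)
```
12
180
12
19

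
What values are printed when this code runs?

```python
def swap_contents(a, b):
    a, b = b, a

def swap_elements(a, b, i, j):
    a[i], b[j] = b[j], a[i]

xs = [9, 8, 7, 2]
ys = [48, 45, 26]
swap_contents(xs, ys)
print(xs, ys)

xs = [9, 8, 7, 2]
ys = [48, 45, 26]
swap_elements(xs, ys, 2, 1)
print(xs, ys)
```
[9, 8, 7, 2] [48, 45, 26]
[9, 8, 45, 2] [48, 7, 26]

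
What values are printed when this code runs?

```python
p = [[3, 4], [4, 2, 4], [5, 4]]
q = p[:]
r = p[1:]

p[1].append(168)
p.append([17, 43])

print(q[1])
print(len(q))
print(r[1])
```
[4, 2, 4, 168]
3
[5, 4]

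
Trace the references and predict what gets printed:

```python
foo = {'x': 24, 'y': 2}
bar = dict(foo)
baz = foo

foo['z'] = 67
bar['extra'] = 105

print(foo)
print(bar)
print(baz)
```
{'x': 24, 'y': 2, 'z': 67}
{'x': 24, 'y': 2, 'extra': 105}
{'x': 24, 'y': 2, 'z': 67}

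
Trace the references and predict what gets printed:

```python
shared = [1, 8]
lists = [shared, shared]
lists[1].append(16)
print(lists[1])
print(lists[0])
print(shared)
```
[1, 8, 16]
[1, 8, 16]
[1, 8, 16]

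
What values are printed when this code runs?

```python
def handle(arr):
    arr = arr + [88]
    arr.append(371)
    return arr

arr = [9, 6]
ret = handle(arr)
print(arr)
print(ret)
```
[9, 6]
[9, 6, 88, 371]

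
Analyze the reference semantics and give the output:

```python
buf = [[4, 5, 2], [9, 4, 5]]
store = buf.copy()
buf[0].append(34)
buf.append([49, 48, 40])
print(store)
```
[[4, 5, 2, 34], [9, 4, 5]]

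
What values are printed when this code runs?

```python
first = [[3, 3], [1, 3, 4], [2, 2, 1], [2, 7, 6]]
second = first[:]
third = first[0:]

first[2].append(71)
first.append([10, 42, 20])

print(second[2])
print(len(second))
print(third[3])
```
[2, 2, 1, 71]
4
[2, 7, 6]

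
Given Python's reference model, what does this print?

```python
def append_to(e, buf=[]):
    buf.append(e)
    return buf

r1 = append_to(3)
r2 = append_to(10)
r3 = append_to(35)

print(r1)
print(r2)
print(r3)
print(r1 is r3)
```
[3, 10, 35]
[3, 10, 35]
[3, 10, 35]
True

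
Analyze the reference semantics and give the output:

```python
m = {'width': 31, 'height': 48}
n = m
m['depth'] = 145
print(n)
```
{'width': 31, 'height': 48, 'depth': 145}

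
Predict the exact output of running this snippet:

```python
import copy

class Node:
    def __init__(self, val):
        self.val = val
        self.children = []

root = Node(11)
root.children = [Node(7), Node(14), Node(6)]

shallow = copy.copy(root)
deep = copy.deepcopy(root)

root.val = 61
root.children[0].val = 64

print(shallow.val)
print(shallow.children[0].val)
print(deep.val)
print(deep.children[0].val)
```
11
64
11
7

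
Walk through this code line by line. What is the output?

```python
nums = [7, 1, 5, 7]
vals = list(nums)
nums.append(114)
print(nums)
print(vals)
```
[7, 1, 5, 7, 114]
[7, 1, 5, 7]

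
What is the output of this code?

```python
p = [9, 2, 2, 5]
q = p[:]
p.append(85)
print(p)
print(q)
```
[9, 2, 2, 5, 85]
[9, 2, 2, 5]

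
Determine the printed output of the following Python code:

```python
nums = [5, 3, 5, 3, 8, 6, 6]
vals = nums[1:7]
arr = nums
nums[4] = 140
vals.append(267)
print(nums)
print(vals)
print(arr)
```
[5, 3, 5, 3, 140, 6, 6]
[3, 5, 3, 8, 6, 6, 267]
[5, 3, 5, 3, 140, 6, 6]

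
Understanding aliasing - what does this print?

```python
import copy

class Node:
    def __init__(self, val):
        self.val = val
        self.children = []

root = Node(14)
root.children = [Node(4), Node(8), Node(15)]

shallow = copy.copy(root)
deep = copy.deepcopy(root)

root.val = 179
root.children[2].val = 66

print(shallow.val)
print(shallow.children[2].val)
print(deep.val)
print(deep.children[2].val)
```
14
66
14
15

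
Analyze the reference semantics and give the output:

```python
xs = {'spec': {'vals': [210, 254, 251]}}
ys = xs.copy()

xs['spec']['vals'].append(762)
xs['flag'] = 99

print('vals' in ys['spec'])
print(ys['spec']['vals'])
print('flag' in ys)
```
True
[210, 254, 251, 762]
False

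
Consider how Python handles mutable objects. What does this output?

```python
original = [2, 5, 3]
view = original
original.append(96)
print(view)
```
[2, 5, 3, 96]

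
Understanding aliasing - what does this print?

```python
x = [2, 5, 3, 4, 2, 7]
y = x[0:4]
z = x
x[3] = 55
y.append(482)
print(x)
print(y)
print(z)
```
[2, 5, 3, 55, 2, 7]
[2, 5, 3, 4, 482]
[2, 5, 3, 55, 2, 7]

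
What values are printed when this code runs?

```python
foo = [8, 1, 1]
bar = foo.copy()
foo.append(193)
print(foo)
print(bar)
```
[8, 1, 1, 193]
[8, 1, 1]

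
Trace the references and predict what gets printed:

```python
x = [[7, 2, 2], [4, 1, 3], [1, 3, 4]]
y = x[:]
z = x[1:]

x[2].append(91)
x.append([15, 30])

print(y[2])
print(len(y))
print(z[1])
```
[1, 3, 4, 91]
3
[1, 3, 4, 91]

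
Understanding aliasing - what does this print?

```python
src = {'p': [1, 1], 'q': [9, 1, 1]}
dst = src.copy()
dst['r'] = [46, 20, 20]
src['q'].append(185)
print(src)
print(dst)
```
{'p': [1, 1], 'q': [9, 1, 1, 185]}
{'p': [1, 1], 'q': [9, 1, 1, 185], 'r': [46, 20, 20]}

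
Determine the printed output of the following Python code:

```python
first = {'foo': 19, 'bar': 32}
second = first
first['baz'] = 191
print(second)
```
{'foo': 19, 'bar': 32, 'baz': 191}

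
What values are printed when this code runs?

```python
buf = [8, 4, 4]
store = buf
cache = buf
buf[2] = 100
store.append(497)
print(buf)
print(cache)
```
[8, 4, 100, 497]
[8, 4, 100, 497]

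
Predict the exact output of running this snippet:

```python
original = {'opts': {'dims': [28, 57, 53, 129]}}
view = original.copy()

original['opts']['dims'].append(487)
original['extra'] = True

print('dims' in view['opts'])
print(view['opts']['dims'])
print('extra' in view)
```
True
[28, 57, 53, 129, 487]
False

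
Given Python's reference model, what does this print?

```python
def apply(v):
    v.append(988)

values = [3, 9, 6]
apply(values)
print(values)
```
[3, 9, 6, 988]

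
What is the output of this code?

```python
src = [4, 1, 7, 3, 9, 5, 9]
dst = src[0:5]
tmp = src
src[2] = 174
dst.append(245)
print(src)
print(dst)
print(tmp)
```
[4, 1, 174, 3, 9, 5, 9]
[4, 1, 7, 3, 9, 245]
[4, 1, 174, 3, 9, 5, 9]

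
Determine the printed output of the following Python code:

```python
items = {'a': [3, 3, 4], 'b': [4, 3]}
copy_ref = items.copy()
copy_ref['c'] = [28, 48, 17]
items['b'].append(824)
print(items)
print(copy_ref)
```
{'a': [3, 3, 4], 'b': [4, 3, 824]}
{'a': [3, 3, 4], 'b': [4, 3, 824], 'c': [28, 48, 17]}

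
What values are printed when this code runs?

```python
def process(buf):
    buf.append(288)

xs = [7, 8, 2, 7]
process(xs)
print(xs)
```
[7, 8, 2, 7, 288]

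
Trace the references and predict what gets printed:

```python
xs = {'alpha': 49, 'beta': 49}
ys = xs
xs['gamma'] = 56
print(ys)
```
{'alpha': 49, 'beta': 49, 'gamma': 56}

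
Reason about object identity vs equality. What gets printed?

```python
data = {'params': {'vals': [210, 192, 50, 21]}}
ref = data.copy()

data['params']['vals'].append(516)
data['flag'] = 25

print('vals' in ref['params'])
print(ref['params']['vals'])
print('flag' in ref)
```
True
[210, 192, 50, 21, 516]
False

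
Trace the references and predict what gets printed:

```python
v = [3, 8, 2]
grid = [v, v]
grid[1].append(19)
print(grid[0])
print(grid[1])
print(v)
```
[3, 8, 2, 19]
[3, 8, 2, 19]
[3, 8, 2, 19]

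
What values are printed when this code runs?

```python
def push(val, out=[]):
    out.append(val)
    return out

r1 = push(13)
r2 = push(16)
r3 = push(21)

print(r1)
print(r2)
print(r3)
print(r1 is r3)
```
[13, 16, 21]
[13, 16, 21]
[13, 16, 21]
True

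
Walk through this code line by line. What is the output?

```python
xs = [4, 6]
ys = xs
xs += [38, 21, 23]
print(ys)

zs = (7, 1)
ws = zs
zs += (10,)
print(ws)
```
[4, 6, 38, 21, 23]
(7, 1)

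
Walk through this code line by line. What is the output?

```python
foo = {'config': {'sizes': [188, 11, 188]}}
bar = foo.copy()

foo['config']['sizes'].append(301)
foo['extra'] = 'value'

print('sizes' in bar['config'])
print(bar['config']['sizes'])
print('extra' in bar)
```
True
[188, 11, 188, 301]
False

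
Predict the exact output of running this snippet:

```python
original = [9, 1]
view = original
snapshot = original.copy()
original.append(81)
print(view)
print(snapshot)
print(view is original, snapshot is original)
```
[9, 1, 81]
[9, 1]
True False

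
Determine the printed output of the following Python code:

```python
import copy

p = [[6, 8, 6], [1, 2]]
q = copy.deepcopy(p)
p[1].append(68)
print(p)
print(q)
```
[[6, 8, 6], [1, 2, 68]]
[[6, 8, 6], [1, 2]]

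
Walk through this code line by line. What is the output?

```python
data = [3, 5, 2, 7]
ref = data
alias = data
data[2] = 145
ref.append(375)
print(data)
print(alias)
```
[3, 5, 145, 7, 375]
[3, 5, 145, 7, 375]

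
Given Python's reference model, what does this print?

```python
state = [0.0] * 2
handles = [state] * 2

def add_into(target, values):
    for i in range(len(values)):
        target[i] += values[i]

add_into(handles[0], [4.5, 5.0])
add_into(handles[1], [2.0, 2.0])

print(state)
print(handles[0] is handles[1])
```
[6.5, 7.0]
True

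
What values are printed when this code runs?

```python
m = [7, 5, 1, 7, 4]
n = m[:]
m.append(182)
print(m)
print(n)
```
[7, 5, 1, 7, 4, 182]
[7, 5, 1, 7, 4]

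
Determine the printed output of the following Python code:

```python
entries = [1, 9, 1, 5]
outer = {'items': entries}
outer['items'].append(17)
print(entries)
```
[1, 9, 1, 5, 17]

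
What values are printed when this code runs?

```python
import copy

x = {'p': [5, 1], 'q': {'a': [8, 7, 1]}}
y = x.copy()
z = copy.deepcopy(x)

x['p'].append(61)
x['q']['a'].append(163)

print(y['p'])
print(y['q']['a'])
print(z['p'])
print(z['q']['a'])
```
[5, 1, 61]
[8, 7, 1, 163]
[5, 1]
[8, 7, 1]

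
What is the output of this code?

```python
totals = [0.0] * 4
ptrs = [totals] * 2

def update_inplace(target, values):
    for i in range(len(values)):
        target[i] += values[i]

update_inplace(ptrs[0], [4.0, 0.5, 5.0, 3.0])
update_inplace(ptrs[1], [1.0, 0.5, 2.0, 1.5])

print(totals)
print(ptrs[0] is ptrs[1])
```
[5.0, 1.0, 7.0, 4.5]
True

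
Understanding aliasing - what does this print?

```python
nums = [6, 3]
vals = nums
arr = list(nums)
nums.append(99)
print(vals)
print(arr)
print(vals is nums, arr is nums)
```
[6, 3, 99]
[6, 3]
True False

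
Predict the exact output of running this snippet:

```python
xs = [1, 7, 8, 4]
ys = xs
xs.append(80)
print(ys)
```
[1, 7, 8, 4, 80]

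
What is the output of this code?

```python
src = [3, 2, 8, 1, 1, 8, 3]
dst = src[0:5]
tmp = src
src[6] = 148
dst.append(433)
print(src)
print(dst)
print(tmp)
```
[3, 2, 8, 1, 1, 8, 148]
[3, 2, 8, 1, 1, 433]
[3, 2, 8, 1, 1, 8, 148]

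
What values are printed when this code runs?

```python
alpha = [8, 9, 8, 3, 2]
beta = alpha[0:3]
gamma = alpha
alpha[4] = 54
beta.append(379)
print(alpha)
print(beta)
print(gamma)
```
[8, 9, 8, 3, 54]
[8, 9, 8, 379]
[8, 9, 8, 3, 54]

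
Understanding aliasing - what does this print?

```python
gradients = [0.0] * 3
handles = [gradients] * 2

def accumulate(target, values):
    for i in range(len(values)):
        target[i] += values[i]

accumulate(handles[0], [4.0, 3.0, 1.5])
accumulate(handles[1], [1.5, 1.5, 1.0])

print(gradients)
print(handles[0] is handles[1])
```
[5.5, 4.5, 2.5]
True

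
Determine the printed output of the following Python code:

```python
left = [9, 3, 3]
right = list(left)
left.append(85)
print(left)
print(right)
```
[9, 3, 3, 85]
[9, 3, 3]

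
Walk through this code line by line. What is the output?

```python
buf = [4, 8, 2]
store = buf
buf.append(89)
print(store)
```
[4, 8, 2, 89]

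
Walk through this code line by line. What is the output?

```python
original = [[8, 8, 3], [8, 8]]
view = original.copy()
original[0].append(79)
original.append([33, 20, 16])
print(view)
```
[[8, 8, 3, 79], [8, 8]]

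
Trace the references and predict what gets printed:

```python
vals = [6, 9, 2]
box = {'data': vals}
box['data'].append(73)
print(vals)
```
[6, 9, 2, 73]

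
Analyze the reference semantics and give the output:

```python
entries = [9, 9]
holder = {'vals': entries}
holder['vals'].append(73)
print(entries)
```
[9, 9, 73]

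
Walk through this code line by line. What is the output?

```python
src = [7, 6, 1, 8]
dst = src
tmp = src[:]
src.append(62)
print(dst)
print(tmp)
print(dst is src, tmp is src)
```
[7, 6, 1, 8, 62]
[7, 6, 1, 8]
True False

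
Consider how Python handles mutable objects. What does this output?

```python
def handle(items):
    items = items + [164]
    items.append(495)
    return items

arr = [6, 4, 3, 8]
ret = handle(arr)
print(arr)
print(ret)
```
[6, 4, 3, 8]
[6, 4, 3, 8, 164, 495]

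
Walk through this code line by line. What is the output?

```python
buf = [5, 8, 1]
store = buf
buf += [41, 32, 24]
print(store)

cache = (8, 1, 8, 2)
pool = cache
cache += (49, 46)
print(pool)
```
[5, 8, 1, 41, 32, 24]
(8, 1, 8, 2)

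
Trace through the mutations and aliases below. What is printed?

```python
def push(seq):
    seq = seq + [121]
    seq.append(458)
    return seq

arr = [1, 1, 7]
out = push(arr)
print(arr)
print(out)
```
[1, 1, 7]
[1, 1, 7, 121, 458]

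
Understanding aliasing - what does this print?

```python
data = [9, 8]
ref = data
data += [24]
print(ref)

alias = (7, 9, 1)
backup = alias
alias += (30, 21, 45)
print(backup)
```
[9, 8, 24]
(7, 9, 1)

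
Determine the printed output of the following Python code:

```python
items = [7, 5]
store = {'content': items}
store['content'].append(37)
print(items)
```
[7, 5, 37]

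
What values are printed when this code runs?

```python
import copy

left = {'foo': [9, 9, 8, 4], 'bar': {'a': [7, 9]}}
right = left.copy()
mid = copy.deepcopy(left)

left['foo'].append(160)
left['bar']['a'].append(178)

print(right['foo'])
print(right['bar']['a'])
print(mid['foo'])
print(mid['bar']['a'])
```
[9, 9, 8, 4, 160]
[7, 9, 178]
[9, 9, 8, 4]
[7, 9]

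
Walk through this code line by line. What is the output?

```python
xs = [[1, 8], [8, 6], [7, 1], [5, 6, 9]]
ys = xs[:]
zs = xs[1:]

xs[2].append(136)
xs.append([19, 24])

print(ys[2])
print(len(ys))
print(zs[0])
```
[7, 1, 136]
4
[8, 6]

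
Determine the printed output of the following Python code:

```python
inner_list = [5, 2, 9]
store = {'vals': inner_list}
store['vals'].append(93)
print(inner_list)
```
[5, 2, 9, 93]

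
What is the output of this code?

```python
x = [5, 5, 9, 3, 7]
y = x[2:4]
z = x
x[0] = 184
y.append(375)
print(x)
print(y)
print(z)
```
[184, 5, 9, 3, 7]
[9, 3, 375]
[184, 5, 9, 3, 7]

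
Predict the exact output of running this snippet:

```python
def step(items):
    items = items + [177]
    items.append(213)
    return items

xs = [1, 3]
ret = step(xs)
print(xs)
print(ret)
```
[1, 3]
[1, 3, 177, 213]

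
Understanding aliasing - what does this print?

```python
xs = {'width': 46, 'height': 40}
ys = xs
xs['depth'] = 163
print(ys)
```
{'width': 46, 'height': 40, 'depth': 163}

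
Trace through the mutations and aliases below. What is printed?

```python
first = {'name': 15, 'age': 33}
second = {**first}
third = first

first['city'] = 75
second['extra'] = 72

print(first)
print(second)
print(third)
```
{'name': 15, 'age': 33, 'city': 75}
{'name': 15, 'age': 33, 'extra': 72}
{'name': 15, 'age': 33, 'city': 75}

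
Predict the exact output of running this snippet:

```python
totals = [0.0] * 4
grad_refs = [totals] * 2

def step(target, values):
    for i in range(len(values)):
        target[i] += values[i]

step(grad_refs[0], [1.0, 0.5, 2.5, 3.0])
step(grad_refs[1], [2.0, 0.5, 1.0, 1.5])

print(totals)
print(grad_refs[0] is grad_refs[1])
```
[3.0, 1.0, 3.5, 4.5]
True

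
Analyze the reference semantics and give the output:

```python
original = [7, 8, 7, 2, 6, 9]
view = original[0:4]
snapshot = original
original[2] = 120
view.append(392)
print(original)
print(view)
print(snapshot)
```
[7, 8, 120, 2, 6, 9]
[7, 8, 7, 2, 392]
[7, 8, 120, 2, 6, 9]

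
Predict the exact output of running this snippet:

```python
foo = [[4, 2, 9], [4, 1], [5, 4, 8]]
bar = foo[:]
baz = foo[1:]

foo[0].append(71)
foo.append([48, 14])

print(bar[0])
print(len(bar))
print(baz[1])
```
[4, 2, 9, 71]
3
[5, 4, 8]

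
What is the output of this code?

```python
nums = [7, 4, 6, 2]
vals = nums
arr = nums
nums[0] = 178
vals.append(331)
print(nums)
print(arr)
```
[178, 4, 6, 2, 331]
[178, 4, 6, 2, 331]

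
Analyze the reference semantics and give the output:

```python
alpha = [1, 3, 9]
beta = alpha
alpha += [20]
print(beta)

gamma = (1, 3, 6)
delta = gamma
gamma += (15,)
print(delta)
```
[1, 3, 9, 20]
(1, 3, 6)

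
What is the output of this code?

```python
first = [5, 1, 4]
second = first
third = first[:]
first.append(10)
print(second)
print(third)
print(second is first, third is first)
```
[5, 1, 4, 10]
[5, 1, 4]
True False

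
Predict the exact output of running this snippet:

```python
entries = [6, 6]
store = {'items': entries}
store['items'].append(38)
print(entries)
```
[6, 6, 38]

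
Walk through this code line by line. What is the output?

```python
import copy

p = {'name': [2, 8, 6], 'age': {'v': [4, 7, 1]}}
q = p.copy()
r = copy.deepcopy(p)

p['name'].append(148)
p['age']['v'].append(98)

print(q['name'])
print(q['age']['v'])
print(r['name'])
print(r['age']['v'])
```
[2, 8, 6, 148]
[4, 7, 1, 98]
[2, 8, 6]
[4, 7, 1]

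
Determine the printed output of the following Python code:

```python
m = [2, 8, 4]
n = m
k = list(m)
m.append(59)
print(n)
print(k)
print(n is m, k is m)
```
[2, 8, 4, 59]
[2, 8, 4]
True False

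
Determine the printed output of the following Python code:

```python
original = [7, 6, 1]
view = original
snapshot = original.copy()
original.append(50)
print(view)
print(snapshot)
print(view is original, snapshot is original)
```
[7, 6, 1, 50]
[7, 6, 1]
True False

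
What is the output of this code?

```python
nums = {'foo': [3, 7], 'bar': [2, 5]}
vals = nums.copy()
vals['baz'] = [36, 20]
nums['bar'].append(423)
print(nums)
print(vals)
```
{'foo': [3, 7], 'bar': [2, 5, 423]}
{'foo': [3, 7], 'bar': [2, 5, 423], 'baz': [36, 20]}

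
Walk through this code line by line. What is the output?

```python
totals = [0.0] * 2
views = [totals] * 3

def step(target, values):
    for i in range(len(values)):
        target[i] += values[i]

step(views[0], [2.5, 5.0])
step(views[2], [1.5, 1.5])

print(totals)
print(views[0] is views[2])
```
[4.0, 6.5]
True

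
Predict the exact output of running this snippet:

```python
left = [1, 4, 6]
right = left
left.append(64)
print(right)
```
[1, 4, 6, 64]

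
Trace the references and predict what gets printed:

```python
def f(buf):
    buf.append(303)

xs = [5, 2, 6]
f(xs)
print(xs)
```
[5, 2, 6, 303]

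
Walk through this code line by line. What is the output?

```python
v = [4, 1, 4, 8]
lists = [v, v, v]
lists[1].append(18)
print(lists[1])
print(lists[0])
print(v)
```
[4, 1, 4, 8, 18]
[4, 1, 4, 8, 18]
[4, 1, 4, 8, 18]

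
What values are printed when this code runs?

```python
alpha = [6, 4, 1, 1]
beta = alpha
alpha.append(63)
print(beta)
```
[6, 4, 1, 1, 63]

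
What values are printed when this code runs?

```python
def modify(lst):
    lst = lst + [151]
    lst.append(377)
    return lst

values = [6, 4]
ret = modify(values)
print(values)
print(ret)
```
[6, 4]
[6, 4, 151, 377]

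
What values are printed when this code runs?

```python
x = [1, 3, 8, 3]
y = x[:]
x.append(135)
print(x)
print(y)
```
[1, 3, 8, 3, 135]
[1, 3, 8, 3]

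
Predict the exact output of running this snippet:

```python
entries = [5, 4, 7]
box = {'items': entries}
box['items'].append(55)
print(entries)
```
[5, 4, 7, 55]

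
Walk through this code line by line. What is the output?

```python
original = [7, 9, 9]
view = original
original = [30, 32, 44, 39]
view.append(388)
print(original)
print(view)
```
[30, 32, 44, 39]
[7, 9, 9, 388]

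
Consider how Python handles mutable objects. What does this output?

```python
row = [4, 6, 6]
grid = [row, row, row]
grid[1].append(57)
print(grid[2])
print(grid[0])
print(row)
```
[4, 6, 6, 57]
[4, 6, 6, 57]
[4, 6, 6, 57]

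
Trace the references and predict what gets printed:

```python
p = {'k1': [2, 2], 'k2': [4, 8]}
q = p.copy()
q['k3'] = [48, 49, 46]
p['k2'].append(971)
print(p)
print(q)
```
{'k1': [2, 2], 'k2': [4, 8, 971]}
{'k1': [2, 2], 'k2': [4, 8, 971], 'k3': [48, 49, 46]}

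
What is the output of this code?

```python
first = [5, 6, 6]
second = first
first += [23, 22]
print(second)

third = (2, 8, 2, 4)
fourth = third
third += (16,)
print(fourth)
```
[5, 6, 6, 23, 22]
(2, 8, 2, 4)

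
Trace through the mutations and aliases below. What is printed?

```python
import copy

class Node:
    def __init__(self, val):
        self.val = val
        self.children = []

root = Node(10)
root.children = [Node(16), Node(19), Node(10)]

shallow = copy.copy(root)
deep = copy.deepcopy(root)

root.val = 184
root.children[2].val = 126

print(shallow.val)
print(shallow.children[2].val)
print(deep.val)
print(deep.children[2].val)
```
10
126
10
10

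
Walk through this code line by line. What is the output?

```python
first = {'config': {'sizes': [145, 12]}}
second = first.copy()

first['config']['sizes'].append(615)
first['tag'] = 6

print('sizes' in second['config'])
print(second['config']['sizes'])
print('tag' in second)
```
True
[145, 12, 615]
False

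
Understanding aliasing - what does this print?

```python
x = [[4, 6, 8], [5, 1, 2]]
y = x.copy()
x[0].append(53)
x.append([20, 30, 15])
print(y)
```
[[4, 6, 8, 53], [5, 1, 2]]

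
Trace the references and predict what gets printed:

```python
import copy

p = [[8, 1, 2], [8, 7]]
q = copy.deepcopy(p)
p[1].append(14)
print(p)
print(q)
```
[[8, 1, 2], [8, 7, 14]]
[[8, 1, 2], [8, 7]]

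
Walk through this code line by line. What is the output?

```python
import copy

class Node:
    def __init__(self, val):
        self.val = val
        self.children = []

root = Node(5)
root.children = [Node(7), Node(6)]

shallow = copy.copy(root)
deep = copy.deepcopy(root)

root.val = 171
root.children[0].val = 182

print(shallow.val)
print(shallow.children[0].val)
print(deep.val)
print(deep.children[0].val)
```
5
182
5
7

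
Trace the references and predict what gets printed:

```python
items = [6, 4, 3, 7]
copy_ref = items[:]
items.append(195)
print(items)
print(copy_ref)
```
[6, 4, 3, 7, 195]
[6, 4, 3, 7]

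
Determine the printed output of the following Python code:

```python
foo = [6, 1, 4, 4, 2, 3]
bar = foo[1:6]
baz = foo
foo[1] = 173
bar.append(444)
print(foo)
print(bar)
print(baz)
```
[6, 173, 4, 4, 2, 3]
[1, 4, 4, 2, 3, 444]
[6, 173, 4, 4, 2, 3]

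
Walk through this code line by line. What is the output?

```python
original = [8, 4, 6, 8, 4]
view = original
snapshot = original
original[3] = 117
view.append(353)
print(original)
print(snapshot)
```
[8, 4, 6, 117, 4, 353]
[8, 4, 6, 117, 4, 353]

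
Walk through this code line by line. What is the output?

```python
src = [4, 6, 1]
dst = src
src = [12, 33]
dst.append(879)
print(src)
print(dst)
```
[12, 33]
[4, 6, 1, 879]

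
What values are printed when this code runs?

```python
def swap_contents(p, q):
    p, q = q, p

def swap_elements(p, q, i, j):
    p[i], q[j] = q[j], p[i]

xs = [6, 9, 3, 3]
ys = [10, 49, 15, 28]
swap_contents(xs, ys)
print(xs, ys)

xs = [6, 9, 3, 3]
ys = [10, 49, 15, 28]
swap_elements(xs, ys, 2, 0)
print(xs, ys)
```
[6, 9, 3, 3] [10, 49, 15, 28]
[6, 9, 10, 3] [3, 49, 15, 28]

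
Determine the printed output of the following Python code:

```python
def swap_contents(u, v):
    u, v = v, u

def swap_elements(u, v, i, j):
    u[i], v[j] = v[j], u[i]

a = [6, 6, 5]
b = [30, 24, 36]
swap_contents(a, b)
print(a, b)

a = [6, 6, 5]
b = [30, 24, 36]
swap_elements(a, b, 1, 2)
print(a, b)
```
[6, 6, 5] [30, 24, 36]
[6, 36, 5] [30, 24, 6]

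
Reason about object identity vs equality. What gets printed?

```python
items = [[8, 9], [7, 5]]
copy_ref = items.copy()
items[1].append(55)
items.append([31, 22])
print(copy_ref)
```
[[8, 9], [7, 5, 55]]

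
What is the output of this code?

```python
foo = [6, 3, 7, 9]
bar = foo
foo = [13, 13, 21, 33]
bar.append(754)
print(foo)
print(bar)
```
[13, 13, 21, 33]
[6, 3, 7, 9, 754]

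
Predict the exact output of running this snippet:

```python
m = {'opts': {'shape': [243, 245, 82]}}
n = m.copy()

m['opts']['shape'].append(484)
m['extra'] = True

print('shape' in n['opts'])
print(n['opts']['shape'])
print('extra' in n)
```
True
[243, 245, 82, 484]
False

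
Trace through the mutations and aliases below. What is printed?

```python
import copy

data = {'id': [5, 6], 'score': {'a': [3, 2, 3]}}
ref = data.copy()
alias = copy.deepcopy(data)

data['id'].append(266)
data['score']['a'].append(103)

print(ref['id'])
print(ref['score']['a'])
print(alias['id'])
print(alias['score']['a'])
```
[5, 6, 266]
[3, 2, 3, 103]
[5, 6]
[3, 2, 3]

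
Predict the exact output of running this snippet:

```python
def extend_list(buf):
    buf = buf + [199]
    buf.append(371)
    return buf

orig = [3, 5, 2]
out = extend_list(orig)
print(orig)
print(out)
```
[3, 5, 2]
[3, 5, 2, 199, 371]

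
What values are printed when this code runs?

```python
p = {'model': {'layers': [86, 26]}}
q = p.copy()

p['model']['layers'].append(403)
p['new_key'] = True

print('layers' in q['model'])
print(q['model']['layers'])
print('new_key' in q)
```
True
[86, 26, 403]
False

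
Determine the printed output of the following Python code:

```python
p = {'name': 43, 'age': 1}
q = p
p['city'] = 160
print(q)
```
{'name': 43, 'age': 1, 'city': 160}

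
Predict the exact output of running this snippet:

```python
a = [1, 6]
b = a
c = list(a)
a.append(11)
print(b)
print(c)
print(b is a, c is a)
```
[1, 6, 11]
[1, 6]
True False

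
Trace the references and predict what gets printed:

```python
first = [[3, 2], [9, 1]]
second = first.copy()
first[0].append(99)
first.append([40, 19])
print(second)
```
[[3, 2, 99], [9, 1]]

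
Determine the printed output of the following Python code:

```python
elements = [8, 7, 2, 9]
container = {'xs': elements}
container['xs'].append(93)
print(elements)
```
[8, 7, 2, 9, 93]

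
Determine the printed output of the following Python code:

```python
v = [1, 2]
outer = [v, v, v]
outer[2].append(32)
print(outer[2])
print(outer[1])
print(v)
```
[1, 2, 32]
[1, 2, 32]
[1, 2, 32]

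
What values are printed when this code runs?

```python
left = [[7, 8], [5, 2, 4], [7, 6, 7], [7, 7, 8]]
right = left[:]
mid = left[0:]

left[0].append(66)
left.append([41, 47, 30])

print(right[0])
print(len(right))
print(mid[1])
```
[7, 8, 66]
4
[5, 2, 4]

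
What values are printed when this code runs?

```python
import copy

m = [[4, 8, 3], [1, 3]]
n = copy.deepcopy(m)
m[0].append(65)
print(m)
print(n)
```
[[4, 8, 3, 65], [1, 3]]
[[4, 8, 3], [1, 3]]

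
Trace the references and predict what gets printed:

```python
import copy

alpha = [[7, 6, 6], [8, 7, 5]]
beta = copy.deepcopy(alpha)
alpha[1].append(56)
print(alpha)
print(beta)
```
[[7, 6, 6], [8, 7, 5, 56]]
[[7, 6, 6], [8, 7, 5]]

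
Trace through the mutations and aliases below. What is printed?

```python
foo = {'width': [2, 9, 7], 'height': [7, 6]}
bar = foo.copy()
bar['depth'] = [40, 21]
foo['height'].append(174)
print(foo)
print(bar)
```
{'width': [2, 9, 7], 'height': [7, 6, 174]}
{'width': [2, 9, 7], 'height': [7, 6, 174], 'depth': [40, 21]}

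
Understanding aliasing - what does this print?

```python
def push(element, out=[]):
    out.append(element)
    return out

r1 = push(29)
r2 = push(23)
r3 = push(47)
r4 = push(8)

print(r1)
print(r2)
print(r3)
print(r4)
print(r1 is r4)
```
[29, 23, 47, 8]
[29, 23, 47, 8]
[29, 23, 47, 8]
[29, 23, 47, 8]
True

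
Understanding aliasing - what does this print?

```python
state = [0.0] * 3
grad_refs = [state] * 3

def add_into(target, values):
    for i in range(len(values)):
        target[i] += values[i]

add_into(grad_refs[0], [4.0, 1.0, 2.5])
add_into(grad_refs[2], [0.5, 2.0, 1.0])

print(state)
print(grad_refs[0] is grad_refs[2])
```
[4.5, 3.0, 3.5]
True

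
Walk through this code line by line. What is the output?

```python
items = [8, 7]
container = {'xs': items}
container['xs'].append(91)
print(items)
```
[8, 7, 91]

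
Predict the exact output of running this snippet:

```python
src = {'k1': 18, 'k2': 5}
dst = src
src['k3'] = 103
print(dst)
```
{'k1': 18, 'k2': 5, 'k3': 103}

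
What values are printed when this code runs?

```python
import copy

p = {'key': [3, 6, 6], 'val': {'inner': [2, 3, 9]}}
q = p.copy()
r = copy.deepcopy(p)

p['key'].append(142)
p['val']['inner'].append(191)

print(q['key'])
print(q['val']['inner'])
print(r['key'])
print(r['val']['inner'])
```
[3, 6, 6, 142]
[2, 3, 9, 191]
[3, 6, 6]
[2, 3, 9]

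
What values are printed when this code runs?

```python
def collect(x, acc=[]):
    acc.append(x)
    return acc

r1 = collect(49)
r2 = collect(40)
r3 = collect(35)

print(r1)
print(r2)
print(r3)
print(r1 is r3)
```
[49, 40, 35]
[49, 40, 35]
[49, 40, 35]
True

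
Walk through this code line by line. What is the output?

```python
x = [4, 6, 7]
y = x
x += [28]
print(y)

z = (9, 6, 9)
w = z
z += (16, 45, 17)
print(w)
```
[4, 6, 7, 28]
(9, 6, 9)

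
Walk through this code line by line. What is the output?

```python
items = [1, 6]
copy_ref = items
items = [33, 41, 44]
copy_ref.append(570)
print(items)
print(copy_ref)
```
[33, 41, 44]
[1, 6, 570]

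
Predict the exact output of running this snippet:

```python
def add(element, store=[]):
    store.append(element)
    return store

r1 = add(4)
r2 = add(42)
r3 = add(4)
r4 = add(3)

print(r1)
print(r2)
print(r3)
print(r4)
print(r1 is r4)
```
[4, 42, 4, 3]
[4, 42, 4, 3]
[4, 42, 4, 3]
[4, 42, 4, 3]
True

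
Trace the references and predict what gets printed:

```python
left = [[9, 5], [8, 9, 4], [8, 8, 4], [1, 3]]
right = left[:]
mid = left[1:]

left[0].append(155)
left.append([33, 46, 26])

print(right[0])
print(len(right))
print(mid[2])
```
[9, 5, 155]
4
[1, 3]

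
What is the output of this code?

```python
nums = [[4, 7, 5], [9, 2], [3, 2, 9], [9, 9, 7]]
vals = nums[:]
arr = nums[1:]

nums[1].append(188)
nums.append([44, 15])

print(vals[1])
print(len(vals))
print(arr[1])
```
[9, 2, 188]
4
[3, 2, 9]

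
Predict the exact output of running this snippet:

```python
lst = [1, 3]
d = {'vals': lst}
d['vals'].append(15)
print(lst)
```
[1, 3, 15]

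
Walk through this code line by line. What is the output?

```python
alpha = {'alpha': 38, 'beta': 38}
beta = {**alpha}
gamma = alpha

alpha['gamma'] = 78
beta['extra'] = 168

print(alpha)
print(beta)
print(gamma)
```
{'alpha': 38, 'beta': 38, 'gamma': 78}
{'alpha': 38, 'beta': 38, 'extra': 168}
{'alpha': 38, 'beta': 38, 'gamma': 78}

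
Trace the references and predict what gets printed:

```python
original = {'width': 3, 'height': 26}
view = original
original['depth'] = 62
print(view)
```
{'width': 3, 'height': 26, 'depth': 62}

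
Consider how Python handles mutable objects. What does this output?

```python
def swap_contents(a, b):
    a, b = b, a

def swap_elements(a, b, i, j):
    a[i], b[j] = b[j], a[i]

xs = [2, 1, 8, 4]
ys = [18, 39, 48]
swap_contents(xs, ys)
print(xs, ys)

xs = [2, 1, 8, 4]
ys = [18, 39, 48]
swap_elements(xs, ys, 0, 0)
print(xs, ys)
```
[2, 1, 8, 4] [18, 39, 48]
[18, 1, 8, 4] [2, 39, 48]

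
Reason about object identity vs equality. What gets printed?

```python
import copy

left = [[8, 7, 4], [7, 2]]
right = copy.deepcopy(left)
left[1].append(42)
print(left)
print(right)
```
[[8, 7, 4], [7, 2, 42]]
[[8, 7, 4], [7, 2]]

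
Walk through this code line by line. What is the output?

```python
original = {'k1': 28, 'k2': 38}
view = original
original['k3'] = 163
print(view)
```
{'k1': 28, 'k2': 38, 'k3': 163}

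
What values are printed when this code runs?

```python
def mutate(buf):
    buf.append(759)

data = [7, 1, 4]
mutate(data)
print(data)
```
[7, 1, 4, 759]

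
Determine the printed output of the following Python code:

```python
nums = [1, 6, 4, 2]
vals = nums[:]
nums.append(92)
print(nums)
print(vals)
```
[1, 6, 4, 2, 92]
[1, 6, 4, 2]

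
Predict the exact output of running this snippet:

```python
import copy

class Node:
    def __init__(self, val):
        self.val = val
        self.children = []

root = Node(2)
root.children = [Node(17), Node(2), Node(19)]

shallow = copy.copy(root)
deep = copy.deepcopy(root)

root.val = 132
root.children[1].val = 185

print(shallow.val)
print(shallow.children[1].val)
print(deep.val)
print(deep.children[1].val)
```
2
185
2
2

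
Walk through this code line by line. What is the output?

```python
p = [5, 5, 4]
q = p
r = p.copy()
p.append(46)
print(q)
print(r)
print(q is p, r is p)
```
[5, 5, 4, 46]
[5, 5, 4]
True False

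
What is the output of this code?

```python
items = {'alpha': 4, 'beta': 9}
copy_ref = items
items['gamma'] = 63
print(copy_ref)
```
{'alpha': 4, 'beta': 9, 'gamma': 63}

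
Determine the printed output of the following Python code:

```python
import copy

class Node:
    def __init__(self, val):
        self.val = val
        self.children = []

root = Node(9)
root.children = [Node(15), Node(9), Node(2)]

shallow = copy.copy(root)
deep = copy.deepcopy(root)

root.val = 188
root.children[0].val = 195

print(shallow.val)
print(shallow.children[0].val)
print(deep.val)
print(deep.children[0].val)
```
9
195
9
15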